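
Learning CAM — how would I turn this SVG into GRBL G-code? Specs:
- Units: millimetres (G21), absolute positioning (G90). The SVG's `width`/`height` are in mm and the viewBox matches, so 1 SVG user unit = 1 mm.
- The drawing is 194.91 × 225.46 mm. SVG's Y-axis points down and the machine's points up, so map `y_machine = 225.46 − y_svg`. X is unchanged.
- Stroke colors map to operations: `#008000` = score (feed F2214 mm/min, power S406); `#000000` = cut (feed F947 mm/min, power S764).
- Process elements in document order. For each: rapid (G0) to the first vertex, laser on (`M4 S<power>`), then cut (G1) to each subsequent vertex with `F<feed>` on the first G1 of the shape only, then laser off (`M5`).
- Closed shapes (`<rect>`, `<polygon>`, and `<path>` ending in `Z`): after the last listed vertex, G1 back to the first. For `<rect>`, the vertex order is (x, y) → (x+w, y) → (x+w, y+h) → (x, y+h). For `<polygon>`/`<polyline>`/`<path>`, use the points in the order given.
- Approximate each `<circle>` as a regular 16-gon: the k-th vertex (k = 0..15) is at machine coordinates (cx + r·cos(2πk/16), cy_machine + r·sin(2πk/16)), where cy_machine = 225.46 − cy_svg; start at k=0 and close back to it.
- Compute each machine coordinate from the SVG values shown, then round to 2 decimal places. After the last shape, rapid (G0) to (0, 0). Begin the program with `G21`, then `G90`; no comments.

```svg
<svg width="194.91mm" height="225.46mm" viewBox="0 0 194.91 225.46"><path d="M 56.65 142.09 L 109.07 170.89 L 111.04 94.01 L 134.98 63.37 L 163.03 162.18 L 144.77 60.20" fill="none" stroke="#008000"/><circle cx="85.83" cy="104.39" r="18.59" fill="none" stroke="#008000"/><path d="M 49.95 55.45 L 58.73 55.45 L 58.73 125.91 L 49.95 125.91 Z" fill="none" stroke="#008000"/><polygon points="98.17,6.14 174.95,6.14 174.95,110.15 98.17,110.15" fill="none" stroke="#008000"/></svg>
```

viewBox `0 0 194.91 225.46` with mm width/height → 1 unit = 1 mm. Flip: y_m = 225.46 − y_svg.

**Shape 1** — `<path>` open polyline, stroke `#008000` → score (S406, F2214). Machine vertices: (56.65,83.37) → (109.07,54.57) → (111.04,131.45) → (134.98,162.09) → (163.03,63.28) → (144.77,165.26). Open path.

**Shape 2** — `<circle>` circle, stroke `#008000` → score (S406, F2214). Machine vertices: (104.42,121.07) → (103.00,128.18) → (98.98,134.22) → (92.94,138.24) → (85.83,139.66) → (78.72,138.24) → (72.68,134.22) → (68.66,128.18) → (67.24,121.07) → (68.66,113.96) → (72.68,107.92) → (78.72,103.90) → (85.83,102.48) → (92.94,103.90) → (98.98,107.92) → (103.00,113.96) → (104.42,121.07). Closed: final G1 returns to the first vertex.

**Shape 3** — `<path>` rectangle, stroke `#008000` → score (S406, F2214). Machine vertices: (49.95,170.01) → (58.73,170.01) → (58.73,99.55) → (49.95,99.55) → (49.95,170.01). Closed: final G1 returns to the first vertex.

**Shape 4** — `<polygon>` rectangle, stroke `#008000` → score (S406, F2214). Machine vertices: (98.17,219.32) → (174.95,219.32) → (174.95,115.31) → (98.17,115.31) → (98.17,219.32). Closed: final G1 returns to the first vertex.

G21
G90
G0 X56.65 Y83.37
M4 S406
G1 X109.07 Y54.57 F2214
G1 X111.04 Y131.45
G1 X134.98 Y162.09
G1 X163.03 Y63.28
G1 X144.77 Y165.26
M5
G0 X104.42 Y121.07
M4 S406
G1 X103.00 Y128.18 F2214
G1 X98.98 Y134.22
G1 X92.94 Y138.24
G1 X85.83 Y139.66
G1 X78.72 Y138.24
G1 X72.68 Y134.22
G1 X68.66 Y128.18
G1 X67.24 Y121.07
G1 X68.66 Y113.96
G1 X72.68 Y107.92
G1 X78.72 Y103.90
G1 X85.83 Y102.48
G1 X92.94 Y103.90
G1 X98.98 Y107.92
G1 X103.00 Y113.96
G1 X104.42 Y121.07
M5
G0 X49.95 Y170.01
M4 S406
G1 X58.73 Y170.01 F2214
G1 X58.73 Y99.55
G1 X49.95 Y99.55
G1 X49.95 Y170.01
M5
G0 X98.17 Y219.32
M4 S406
G1 X174.95 Y219.32 F2214
G1 X174.95 Y115.31
G1 X98.17 Y115.31
G1 X98.17 Y219.32
M5
G0 X0.00 Y0.00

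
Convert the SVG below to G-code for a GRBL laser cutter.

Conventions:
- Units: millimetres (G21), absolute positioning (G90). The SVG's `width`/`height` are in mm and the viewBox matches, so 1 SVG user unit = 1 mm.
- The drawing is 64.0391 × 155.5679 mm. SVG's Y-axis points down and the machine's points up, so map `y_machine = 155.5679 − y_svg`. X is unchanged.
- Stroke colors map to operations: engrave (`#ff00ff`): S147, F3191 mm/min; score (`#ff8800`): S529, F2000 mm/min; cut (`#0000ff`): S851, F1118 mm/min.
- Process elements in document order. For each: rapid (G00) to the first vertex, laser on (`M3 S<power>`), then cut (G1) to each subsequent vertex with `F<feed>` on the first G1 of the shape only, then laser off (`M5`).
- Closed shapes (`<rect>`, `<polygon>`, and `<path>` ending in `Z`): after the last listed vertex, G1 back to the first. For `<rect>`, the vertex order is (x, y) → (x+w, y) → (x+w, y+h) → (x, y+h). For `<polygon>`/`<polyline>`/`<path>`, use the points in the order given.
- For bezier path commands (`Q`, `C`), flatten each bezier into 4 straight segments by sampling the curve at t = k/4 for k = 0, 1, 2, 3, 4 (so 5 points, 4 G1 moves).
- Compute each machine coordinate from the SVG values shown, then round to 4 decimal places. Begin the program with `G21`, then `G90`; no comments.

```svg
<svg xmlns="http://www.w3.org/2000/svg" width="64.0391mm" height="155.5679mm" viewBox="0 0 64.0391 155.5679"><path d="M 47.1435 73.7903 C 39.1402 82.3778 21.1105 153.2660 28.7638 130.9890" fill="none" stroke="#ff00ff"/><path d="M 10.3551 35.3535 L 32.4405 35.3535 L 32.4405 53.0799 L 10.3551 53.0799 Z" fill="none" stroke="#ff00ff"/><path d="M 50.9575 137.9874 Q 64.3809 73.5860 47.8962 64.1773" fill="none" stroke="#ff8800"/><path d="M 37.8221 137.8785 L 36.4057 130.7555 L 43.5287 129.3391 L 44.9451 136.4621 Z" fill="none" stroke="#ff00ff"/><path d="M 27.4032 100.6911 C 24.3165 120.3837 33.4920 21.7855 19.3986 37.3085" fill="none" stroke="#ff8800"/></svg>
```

viewBox `0 0 64.0391 155.5679` with mm width/height → 1 unit = 1 mm. Flip: y_m = 155.5679 − y_svg.

**Shape 1** — `<path>` cubic bezier, stroke `#ff00ff` → engrave (S147, F3191). Control points (SVG): P0=(47.1435,73.7903), P1=(39.1402,82.3778), P2=(21.1105,153.2660), P3=(28.7638,130.9890); sampled at t=k/4. Machine vertices: (47.1435,81.7776) → (39.8190,66.0847) → (32.0824,41.6041) → (27.2814,22.9105) → (28.7638,24.5789). Open path.

**Shape 2** — `<path>` rectangle, stroke `#ff00ff` → engrave (S147, F3191). Machine vertices: (10.3551,120.2144) → (32.4405,120.2144) → (32.4405,102.4880) → (10.3551,102.4880) → (10.3551,120.2144). Closed: final G1 returns to the first vertex.

**Shape 3** — `<path>` quadratic bezier, stroke `#ff8800` → score (S529, F2000). Control points (SVG): P0=(50.9575,137.9874), P1=(64.3809,73.5860), P2=(47.8962,64.1773); sampled at t=k/4. Machine vertices: (50.9575,17.5805) → (55.7999,46.3442) → (56.9039,68.2337) → (54.2693,83.2492) → (47.8962,91.3906). Open path.

**Shape 4** — `<path>` regular polygon, stroke `#ff00ff` → engrave (S147, F3191). Machine vertices: (37.8221,17.6894) → (36.4057,24.8124) → (43.5287,26.2288) → (44.9451,19.1058) → (37.8221,17.6894). Closed: final G1 returns to the first vertex.

**Shape 5** — `<path>` cubic bezier, stroke `#ff8800` → score (S529, F2000). Control points (SVG): P0=(27.4032,100.6911), P1=(24.3165,120.3837), P2=(33.4920,21.7855), P3=(19.3986,37.3085); sampled at t=k/4. Machine vertices: (27.4032,54.8768) → (26.8322,58.6554) → (27.5284,85.0045) → (26.1609,112.1354) → (19.3986,118.2594). Open path.

G21
G90
G00 X47.1435 Y81.7776
M3 S147
G1 X39.8190 Y66.0847 F3191
G1 X32.0824 Y41.6041
G1 X27.2814 Y22.9105
G1 X28.7638 Y24.5789
M5
G00 X10.3551 Y120.2144
M3 S147
G1 X32.4405 Y120.2144 F3191
G1 X32.4405 Y102.4880
G1 X10.3551 Y102.4880
G1 X10.3551 Y120.2144
M5
G00 X50.9575 Y17.5805
M3 S529
G1 X55.7999 Y46.3442 F2000
G1 X56.9039 Y68.2337
G1 X54.2693 Y83.2492
G1 X47.8962 Y91.3906
M5
G00 X37.8221 Y17.6894
M3 S147
G1 X36.4057 Y24.8124 F3191
G1 X43.5287 Y26.2288
G1 X44.9451 Y19.1058
G1 X37.8221 Y17.6894
M5
G00 X27.4032 Y54.8768
M3 S529
G1 X26.8322 Y58.6554 F2000
G1 X27.5284 Y85.0045
G1 X26.1609 Y112.1354
G1 X19.3986 Y118.2594
M5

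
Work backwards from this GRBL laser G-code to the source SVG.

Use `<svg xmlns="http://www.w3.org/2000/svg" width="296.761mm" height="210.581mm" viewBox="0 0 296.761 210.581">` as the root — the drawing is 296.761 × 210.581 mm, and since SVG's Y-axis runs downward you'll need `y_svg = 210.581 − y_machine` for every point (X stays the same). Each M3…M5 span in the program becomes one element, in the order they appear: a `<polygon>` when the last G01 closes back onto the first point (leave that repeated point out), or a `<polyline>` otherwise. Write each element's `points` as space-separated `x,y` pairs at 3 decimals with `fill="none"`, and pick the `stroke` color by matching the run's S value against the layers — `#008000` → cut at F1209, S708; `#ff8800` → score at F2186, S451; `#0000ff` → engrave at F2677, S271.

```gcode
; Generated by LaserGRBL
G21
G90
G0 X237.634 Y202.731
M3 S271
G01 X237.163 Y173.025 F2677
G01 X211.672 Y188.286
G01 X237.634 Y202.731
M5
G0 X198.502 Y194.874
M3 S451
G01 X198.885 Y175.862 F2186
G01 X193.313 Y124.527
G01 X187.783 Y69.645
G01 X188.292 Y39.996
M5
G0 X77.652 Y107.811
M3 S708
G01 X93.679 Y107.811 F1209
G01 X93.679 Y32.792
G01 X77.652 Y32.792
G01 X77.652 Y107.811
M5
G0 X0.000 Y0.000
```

<svg xmlns="http://www.w3.org/2000/svg" width="296.761mm" height="210.581mm" viewBox="0 0 296.761 210.581">
  <polygon points="237.634,7.850 237.163,37.556 211.672,22.295" fill="none" stroke="#0000ff"/>
  <polyline points="198.502,15.707 198.885,34.719 193.313,86.054 187.783,140.936 188.292,170.585" fill="none" stroke="#ff8800"/>
  <polygon points="77.652,102.770 93.679,102.770 93.679,177.789 77.652,177.789" fill="none" stroke="#008000"/>
</svg>

y_svg = 210.581 − y_m.

[1] S271→`#0000ff` (engrave); closed run; points: 237.634,7.850 237.163,37.556 211.672,22.295

[2] S451→`#ff8800` (score); open run; points: 198.502,15.707 198.885,34.719 193.313,86.054 187.783,140.936 188.292,170.585

[3] S708→`#008000` (cut); closed run; points: 77.652,102.770 93.679,102.770 93.679,177.789 77.652,177.789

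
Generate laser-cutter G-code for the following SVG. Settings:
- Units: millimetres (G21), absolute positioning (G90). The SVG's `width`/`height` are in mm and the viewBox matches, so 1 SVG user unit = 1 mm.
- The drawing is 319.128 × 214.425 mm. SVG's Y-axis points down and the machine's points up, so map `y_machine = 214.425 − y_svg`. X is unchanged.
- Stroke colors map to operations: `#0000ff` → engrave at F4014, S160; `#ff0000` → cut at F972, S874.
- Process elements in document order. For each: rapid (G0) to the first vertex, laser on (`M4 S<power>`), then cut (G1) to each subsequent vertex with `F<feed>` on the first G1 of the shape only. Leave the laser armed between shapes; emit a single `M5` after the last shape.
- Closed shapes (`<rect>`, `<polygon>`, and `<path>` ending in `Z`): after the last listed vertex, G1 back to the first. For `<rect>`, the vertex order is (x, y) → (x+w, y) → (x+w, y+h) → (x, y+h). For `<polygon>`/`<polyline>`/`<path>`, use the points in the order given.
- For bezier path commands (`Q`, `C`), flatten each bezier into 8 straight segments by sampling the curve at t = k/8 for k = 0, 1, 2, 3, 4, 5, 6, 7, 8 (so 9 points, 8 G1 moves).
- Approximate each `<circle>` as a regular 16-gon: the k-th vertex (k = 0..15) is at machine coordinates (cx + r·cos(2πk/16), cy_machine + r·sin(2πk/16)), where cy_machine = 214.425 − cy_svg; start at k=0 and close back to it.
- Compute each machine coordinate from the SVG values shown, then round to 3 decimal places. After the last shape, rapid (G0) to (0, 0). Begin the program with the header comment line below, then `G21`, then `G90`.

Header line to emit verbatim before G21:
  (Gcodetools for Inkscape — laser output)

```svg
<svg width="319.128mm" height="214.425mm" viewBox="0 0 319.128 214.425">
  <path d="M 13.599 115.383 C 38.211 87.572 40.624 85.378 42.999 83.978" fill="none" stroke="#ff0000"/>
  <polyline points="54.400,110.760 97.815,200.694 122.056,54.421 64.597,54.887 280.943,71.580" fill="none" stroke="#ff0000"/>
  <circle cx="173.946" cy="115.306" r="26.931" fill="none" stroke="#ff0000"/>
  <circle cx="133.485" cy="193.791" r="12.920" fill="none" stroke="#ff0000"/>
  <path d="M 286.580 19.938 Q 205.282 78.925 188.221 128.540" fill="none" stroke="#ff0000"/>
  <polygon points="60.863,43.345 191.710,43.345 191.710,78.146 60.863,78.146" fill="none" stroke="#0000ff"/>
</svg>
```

viewBox `0 0 319.128 214.425` with mm width/height → 1 unit = 1 mm. Flip: y_m = 214.425 − y_svg.

**Shape 1** — `<path>` cubic bezier, stroke `#ff0000` → cut (S874, F972). Control points (SVG): P0=(13.599,115.383), P1=(38.211,87.572), P2=(40.624,85.378), P3=(42.999,83.978); sampled at t=k/8. Machine vertices: (13.599,99.042) → (21.831,108.319) → (28.242,115.485) → (33.091,120.831) → (36.638,124.649) → (39.142,127.228) → (40.864,128.860) → (42.063,129.836) → (42.999,130.447). Open path.

**Shape 2** — `<polyline>` open polyline, stroke `#ff0000` → cut (S874, F972). Machine vertices: (54.400,103.665) → (97.815,13.731) → (122.056,160.004) → (64.597,159.538) → (280.943,142.845). Open path.

**Shape 3** — `<circle>` circle, stroke `#ff0000` → cut (S874, F972). Machine vertices: (200.877,99.119) → (198.827,109.425) → (192.989,118.162) → (184.252,124.000) → (173.946,126.050) → (163.640,124.000) → (154.903,118.162) → (149.065,109.425) → (147.015,99.119) → (149.065,88.813) → (154.903,80.076) → (163.640,74.238) → (173.946,72.188) → (184.252,74.238) → (192.989,80.076) → (198.827,88.813) → (200.877,99.119). Closed: final G1 returns to the first vertex.

**Shape 4** — `<circle>` circle, stroke `#ff0000` → cut (S874, F972). Machine vertices: (146.405,20.634) → (145.422,25.578) → (142.621,29.770) → (138.429,32.571) → (133.485,33.554) → (128.541,32.571) → (124.349,29.770) → (121.548,25.578) → (120.565,20.634) → (121.548,15.690) → (124.349,11.498) → (128.541,8.697) → (133.485,7.714) → (138.429,8.697) → (142.621,11.498) → (145.422,15.690) → (146.405,20.634). Closed: final G1 returns to the first vertex.

**Shape 5** — `<path>` quadratic bezier, stroke `#ff0000` → cut (S874, F972). Control points (SVG): P0=(286.580,19.938), P1=(205.282,78.925), P2=(188.221,128.540); sampled at t=k/8. Machine vertices: (286.580,194.487) → (267.259,179.887) → (249.946,165.579) → (234.640,151.565) → (221.341,137.843) → (210.050,124.414) → (200.766,111.278) → (193.490,98.435) → (188.221,85.885). Open path.

**Shape 6** — `<polygon>` rectangle, stroke `#0000ff` → engrave (S160, F4014). Machine vertices: (60.863,171.080) → (191.710,171.080) → (191.710,136.279) → (60.863,136.279) → (60.863,171.080). Closed: final G1 returns to the first vertex.

(Gcodetools for Inkscape — laser output)
G21
G90
G0 X13.599 Y99.042
M4 S874
G1 X21.831 Y108.319 F972
G1 X28.242 Y115.485
G1 X33.091 Y120.831
G1 X36.638 Y124.649
G1 X39.142 Y127.228
G1 X40.864 Y128.860
G1 X42.063 Y129.836
G1 X42.999 Y130.447
G0 X54.400 Y103.665
M4 S874
G1 X97.815 Y13.731 F972
G1 X122.056 Y160.004
G1 X64.597 Y159.538
G1 X280.943 Y142.845
G0 X200.877 Y99.119
M4 S874
G1 X198.827 Y109.425 F972
G1 X192.989 Y118.162
G1 X184.252 Y124.000
G1 X173.946 Y126.050
G1 X163.640 Y124.000
G1 X154.903 Y118.162
G1 X149.065 Y109.425
G1 X147.015 Y99.119
G1 X149.065 Y88.813
G1 X154.903 Y80.076
G1 X163.640 Y74.238
G1 X173.946 Y72.188
G1 X184.252 Y74.238
G1 X192.989 Y80.076
G1 X198.827 Y88.813
G1 X200.877 Y99.119
G0 X146.405 Y20.634
M4 S874
G1 X145.422 Y25.578 F972
G1 X142.621 Y29.770
G1 X138.429 Y32.571
G1 X133.485 Y33.554
G1 X128.541 Y32.571
G1 X124.349 Y29.770
G1 X121.548 Y25.578
G1 X120.565 Y20.634
G1 X121.548 Y15.690
G1 X124.349 Y11.498
G1 X128.541 Y8.697
G1 X133.485 Y7.714
G1 X138.429 Y8.697
G1 X142.621 Y11.498
G1 X145.422 Y15.690
G1 X146.405 Y20.634
G0 X286.580 Y194.487
M4 S874
G1 X267.259 Y179.887 F972
G1 X249.946 Y165.579
G1 X234.640 Y151.565
G1 X221.341 Y137.843
G1 X210.050 Y124.414
G1 X200.766 Y111.278
G1 X193.490 Y98.435
G1 X188.221 Y85.885
G0 X60.863 Y171.080
M4 S160
G1 X191.710 Y171.080 F4014
G1 X191.710 Y136.279
G1 X60.863 Y136.279
G1 X60.863 Y171.080
M5
G0 X0.000 Y0.000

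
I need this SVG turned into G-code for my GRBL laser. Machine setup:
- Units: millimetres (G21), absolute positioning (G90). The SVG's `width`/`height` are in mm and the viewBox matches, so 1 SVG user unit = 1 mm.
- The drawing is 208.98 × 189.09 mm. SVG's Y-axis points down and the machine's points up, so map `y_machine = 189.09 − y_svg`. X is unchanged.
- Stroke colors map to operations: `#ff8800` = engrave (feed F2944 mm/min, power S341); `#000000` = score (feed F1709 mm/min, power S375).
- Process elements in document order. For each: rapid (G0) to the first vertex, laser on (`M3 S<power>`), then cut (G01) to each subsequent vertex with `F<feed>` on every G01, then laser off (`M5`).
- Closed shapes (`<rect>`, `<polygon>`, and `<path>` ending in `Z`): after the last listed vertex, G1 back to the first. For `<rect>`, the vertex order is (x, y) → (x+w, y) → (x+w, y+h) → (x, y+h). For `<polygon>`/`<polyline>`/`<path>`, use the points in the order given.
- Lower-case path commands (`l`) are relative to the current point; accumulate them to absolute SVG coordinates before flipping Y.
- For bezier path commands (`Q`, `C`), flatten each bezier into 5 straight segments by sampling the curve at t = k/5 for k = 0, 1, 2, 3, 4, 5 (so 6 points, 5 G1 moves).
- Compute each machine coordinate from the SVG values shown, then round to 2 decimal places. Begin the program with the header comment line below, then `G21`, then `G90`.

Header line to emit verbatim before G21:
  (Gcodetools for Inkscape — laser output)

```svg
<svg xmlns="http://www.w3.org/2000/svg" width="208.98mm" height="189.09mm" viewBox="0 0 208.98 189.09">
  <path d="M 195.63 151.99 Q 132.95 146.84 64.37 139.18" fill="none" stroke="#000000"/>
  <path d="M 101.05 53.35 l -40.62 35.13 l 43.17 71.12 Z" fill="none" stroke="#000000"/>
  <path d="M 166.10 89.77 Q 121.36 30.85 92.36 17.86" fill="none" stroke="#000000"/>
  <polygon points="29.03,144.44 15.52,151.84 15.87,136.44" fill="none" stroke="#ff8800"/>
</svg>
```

(Gcodetools for Inkscape — laser output)
G21
G90
G0 X195.63 Y37.10
M3 S375
G01 X170.32 Y39.26 F1709
G01 X144.54 Y41.62 F1709
G01 X118.29 Y44.18 F1709
G01 X91.57 Y46.95 F1709
G01 X64.37 Y49.91 F1709
M5
G0 X101.05 Y135.74
M3 S375
G01 X60.43 Y100.61 F1709
G01 X103.60 Y29.49 F1709
G01 X101.05 Y135.74 F1709
M5
G0 X166.10 Y99.32
M3 S375
G01 X148.83 Y121.05 F1709
G01 X132.83 Y139.11 F1709
G01 X118.08 Y153.49 F1709
G01 X104.59 Y164.20 F1709
G01 X92.36 Y171.23 F1709
M5
G0 X29.03 Y44.65
M3 S341
G01 X15.52 Y37.25 F2944
G01 X15.87 Y52.65 F2944
G01 X29.03 Y44.65 F2944
M5

Since the viewBox matches the mm dimensions, user units are millimetres directly. The only transform is the Y-flip y_m = 189.09 − y_svg.

Shape 1 is a quadratic bezier drawn with `<path>`. Its stroke #000000 means score at S375, F1709. After flipping Y the toolpath is (195.63,37.10) → (170.32,39.26) → (144.54,41.62) → (118.29,44.18) → (91.57,46.95) → (64.37,49.91).

Shape 2 is a closed polygon drawn with `<path>`. Its stroke #000000 means score at S375, F1709. After flipping Y the toolpath is (101.05,135.74) → (60.43,100.61) → (103.60,29.49) → (101.05,135.74), returning to the start.

Shape 3 is a quadratic bezier drawn with `<path>`. Its stroke #000000 means score at S375, F1709. After flipping Y the toolpath is (166.10,99.32) → (148.83,121.05) → (132.83,139.11) → (118.08,153.49) → (104.59,164.20) → (92.36,171.23).

Shape 4 is a regular polygon drawn with `<polygon>`. Its stroke #ff8800 means engrave at S341, F2944. After flipping Y the toolpath is (29.03,44.65) → (15.52,37.25) → (15.87,52.65) → (29.03,44.65), returning to the start.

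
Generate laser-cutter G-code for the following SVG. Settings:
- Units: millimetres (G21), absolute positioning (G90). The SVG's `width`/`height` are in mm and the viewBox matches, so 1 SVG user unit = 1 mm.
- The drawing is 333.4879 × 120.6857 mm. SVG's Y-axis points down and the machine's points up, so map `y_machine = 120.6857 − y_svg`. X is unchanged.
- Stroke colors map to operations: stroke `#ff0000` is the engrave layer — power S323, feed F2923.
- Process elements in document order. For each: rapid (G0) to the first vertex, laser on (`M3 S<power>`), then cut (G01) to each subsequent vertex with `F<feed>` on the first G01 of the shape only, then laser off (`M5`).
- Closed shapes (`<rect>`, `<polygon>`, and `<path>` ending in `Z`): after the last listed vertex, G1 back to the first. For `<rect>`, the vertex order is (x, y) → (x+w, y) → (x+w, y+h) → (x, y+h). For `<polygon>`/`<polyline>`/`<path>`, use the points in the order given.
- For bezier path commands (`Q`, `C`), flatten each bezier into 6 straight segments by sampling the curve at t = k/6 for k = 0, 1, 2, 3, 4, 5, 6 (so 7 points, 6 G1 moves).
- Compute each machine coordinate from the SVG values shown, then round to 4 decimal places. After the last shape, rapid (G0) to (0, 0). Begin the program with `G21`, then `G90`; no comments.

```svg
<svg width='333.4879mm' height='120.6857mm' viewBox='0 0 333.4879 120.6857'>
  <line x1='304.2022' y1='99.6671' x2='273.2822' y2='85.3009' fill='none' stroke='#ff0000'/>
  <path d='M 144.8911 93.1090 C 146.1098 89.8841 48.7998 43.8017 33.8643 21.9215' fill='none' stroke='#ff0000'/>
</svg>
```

Since the viewBox matches the mm dimensions, user units are millimetres directly. The only transform is the Y-flip y_m = 120.6857 − y_svg.

Shape 1 is a line segment drawn with `<line>`. Its stroke #ff0000 means engrave at S323, F2923. After flipping Y the toolpath is (304.2022,21.0186) → (273.2822,35.3848).

Shape 2 is a cubic bezier drawn with `<path>`. Its stroke #ff0000 means engrave at S323, F2923. After flipping Y the toolpath is (144.8911,27.5767) → (138.1272,32.4501) → (119.9670,42.6037) → (95.4355,56.1747) → (69.5578,71.3003) → (47.3591,86.1177) → (33.8643,98.7642).

G21
G90
G0 X304.2022 Y21.0186
M3 S323
G01 X273.2822 Y35.3848 F2923
M5
G0 X144.8911 Y27.5767
M3 S323
G01 X138.1272 Y32.4501 F2923
G01 X119.9670 Y42.6037
G01 X95.4355 Y56.1747
G01 X69.5578 Y71.3003
G01 X47.3591 Y86.1177
G01 X33.8643 Y98.7642
M5
G0 X0.0000 Y0.0000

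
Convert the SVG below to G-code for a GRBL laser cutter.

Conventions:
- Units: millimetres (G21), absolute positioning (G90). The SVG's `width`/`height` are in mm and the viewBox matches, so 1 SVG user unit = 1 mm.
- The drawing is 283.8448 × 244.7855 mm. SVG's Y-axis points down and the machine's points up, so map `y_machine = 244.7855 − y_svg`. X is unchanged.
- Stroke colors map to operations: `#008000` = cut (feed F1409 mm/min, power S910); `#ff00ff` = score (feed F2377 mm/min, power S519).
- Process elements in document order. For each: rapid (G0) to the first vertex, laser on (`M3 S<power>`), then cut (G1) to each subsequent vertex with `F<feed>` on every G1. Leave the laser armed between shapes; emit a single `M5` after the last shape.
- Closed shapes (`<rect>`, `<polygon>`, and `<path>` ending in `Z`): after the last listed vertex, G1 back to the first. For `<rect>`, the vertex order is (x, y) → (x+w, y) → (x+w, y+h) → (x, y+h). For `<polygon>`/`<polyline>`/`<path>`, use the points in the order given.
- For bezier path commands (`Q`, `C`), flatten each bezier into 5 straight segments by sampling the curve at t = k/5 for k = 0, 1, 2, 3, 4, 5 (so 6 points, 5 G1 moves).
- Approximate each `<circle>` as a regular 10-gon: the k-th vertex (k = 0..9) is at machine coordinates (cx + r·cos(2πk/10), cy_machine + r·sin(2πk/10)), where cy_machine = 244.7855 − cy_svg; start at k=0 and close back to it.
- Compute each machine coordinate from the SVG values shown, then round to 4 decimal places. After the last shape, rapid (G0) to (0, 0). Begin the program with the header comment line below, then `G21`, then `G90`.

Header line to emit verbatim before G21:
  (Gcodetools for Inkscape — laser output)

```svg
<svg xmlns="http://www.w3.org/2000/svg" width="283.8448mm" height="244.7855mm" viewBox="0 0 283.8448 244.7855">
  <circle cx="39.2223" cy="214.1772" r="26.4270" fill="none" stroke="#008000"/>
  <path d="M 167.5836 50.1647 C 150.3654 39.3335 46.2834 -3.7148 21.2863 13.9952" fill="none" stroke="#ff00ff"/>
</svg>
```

(Gcodetools for Inkscape — laser output)
G21
G90
G0 X65.6493 Y30.6083
M3 S910
G1 X60.6022 Y46.1417 F1409
G1 X47.3887 Y55.7419 F1409
G1 X31.0559 Y55.7419 F1409
G1 X17.8424 Y46.1417 F1409
G1 X12.7953 Y30.6083 F1409
G1 X17.8424 Y15.0749 F1409
G1 X31.0559 Y5.4747 F1409
G1 X47.3887 Y5.4747 F1409
G1 X60.6022 Y15.0749 F1409
G1 X65.6493 Y30.6083 F1409
G0 X167.5836 Y194.6208
M3 S519
G1 X148.1566 Y204.2418 F2377
G1 X115.8479 Y217.1320 F2377
G1 X78.6229 Y228.8287 F2377
G1 X44.4472 Y234.8691 F2377
G1 X21.2863 Y230.7903 F2377
M5
G0 X0.0000 Y0.0000

1 u = 1 mm; y_m = 244.7855 − y.

[1] `<circle>` circle, #008000→cut S910 F1409: (65.6493,30.6083) → (60.6022,46.1417) → (47.3887,55.7419) → (31.0559,55.7419) → (17.8424,46.1417) → (12.7953,30.6083) → (17.8424,15.0749) → (31.0559,5.4747) → (47.3887,5.4747) → (60.6022,15.0749) → (65.6493,30.6083) (closed)

[2] `<path>` cubic bezier, #ff00ff→score S519 F2377: (167.5836,194.6208) → (148.1566,204.2418) → (115.8479,217.1320) → (78.6229,228.8287) → (44.4472,234.8691) → (21.2863,230.7903)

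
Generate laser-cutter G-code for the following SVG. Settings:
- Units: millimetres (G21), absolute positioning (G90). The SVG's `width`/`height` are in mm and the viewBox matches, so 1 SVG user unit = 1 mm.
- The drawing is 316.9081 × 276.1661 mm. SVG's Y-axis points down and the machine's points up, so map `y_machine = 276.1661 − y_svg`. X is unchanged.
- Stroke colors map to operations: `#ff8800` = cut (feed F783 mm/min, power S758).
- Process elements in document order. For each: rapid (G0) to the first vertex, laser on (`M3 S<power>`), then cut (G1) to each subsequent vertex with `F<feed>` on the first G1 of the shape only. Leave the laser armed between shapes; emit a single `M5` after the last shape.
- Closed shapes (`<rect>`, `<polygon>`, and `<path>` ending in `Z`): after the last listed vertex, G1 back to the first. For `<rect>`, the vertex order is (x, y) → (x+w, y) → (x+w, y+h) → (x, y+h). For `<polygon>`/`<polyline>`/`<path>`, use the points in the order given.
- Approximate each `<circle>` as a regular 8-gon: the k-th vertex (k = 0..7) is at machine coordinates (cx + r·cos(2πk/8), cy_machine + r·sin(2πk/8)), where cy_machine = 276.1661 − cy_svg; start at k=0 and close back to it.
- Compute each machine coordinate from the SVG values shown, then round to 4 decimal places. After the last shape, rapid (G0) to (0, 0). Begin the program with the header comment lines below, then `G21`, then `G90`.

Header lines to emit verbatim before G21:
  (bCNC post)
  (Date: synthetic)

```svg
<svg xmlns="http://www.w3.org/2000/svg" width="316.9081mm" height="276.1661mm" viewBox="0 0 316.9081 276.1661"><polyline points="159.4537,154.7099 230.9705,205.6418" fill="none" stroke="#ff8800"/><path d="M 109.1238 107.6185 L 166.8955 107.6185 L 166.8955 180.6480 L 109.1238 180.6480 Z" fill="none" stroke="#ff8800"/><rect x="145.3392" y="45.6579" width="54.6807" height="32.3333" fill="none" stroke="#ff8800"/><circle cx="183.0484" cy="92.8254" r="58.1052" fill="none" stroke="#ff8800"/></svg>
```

1 u = 1 mm; y_m = 276.1661 − y.

[1] `<polyline>` line segment, #ff8800→cut S758 F783: (159.4537,121.4562) → (230.9705,70.5243)

[2] `<path>` rectangle, #ff8800→cut S758 F783: (109.1238,168.5476) → (166.8955,168.5476) → (166.8955,95.5181) → (109.1238,95.5181) → (109.1238,168.5476) (closed)

[3] `<rect>` rectangle, #ff8800→cut S758 F783: (145.3392,230.5082) → (200.0199,230.5082) → (200.0199,198.1749) → (145.3392,198.1749) → (145.3392,230.5082) (closed)

[4] `<circle>` circle, #ff8800→cut S758 F783: (241.1536,183.3407) → (224.1350,224.4273) → (183.0484,241.4459) → (141.9618,224.4273) → (124.9432,183.3407) → (141.9618,142.2541) → (183.0484,125.2355) → (224.1350,142.2541) → (241.1536,183.3407) (closed)

(bCNC post)
(Date: synthetic)
G21
G90
G0 X159.4537 Y121.4562
M3 S758
G1 X230.9705 Y70.5243 F783
G0 X109.1238 Y168.5476
M3 S758
G1 X166.8955 Y168.5476 F783
G1 X166.8955 Y95.5181
G1 X109.1238 Y95.5181
G1 X109.1238 Y168.5476
G0 X145.3392 Y230.5082
M3 S758
G1 X200.0199 Y230.5082 F783
G1 X200.0199 Y198.1749
G1 X145.3392 Y198.1749
G1 X145.3392 Y230.5082
G0 X241.1536 Y183.3407
M3 S758
G1 X224.1350 Y224.4273 F783
G1 X183.0484 Y241.4459
G1 X141.9618 Y224.4273
G1 X124.9432 Y183.3407
G1 X141.9618 Y142.2541
G1 X183.0484 Y125.2355
G1 X224.1350 Y142.2541
G1 X241.1536 Y183.3407
M5
G0 X0.0000 Y0.0000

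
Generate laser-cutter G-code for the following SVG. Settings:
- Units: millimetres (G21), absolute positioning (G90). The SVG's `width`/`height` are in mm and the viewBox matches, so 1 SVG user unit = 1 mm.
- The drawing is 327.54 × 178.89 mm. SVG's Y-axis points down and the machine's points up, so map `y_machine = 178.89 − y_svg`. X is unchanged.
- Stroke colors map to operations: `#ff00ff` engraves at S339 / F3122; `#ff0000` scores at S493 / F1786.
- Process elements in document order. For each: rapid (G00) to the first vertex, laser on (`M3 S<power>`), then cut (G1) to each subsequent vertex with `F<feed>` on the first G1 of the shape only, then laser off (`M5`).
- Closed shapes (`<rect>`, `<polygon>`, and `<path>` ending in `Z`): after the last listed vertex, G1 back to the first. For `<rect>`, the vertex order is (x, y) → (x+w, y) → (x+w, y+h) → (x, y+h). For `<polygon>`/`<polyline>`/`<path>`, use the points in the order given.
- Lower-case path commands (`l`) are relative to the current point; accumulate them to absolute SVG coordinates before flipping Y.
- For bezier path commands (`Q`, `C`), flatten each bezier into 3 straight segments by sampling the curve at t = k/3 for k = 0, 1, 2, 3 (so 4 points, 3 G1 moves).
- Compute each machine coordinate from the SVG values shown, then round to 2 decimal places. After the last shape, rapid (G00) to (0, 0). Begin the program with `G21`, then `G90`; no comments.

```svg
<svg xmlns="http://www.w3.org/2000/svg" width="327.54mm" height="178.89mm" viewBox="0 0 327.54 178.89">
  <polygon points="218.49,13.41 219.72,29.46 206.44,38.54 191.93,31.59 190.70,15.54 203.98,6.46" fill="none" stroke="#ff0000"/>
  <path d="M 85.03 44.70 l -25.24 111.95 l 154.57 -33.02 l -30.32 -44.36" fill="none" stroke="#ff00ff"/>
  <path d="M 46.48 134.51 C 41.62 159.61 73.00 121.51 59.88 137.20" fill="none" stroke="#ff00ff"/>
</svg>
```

G21
G90
G00 X218.49 Y165.48
M3 S493
G1 X219.72 Y149.43 F1786
G1 X206.44 Y140.35
G1 X191.93 Y147.30
G1 X190.70 Y163.35
G1 X203.98 Y172.43
G1 X218.49 Y165.48
M5
G00 X85.03 Y134.19
M3 S339
G1 X59.79 Y22.24 F3122
G1 X214.36 Y55.26
G1 X184.04 Y99.62
M5
G00 X46.48 Y44.38
M3 S339
G1 X50.71 Y36.01 F3122
G1 X61.16 Y43.78
G1 X59.88 Y41.69
M5
G00 X0.00 Y0.00

viewBox `0 0 327.54 178.89` with mm width/height → 1 unit = 1 mm. Flip: y_m = 178.89 − y_svg.

**Shape 1** — `<polygon>` regular polygon, stroke `#ff0000` → score (S493, F1786). Machine vertices: (218.49,165.48) → (219.72,149.43) → (206.44,140.35) → (191.93,147.30) → (190.70,163.35) → (203.98,172.43) → (218.49,165.48). Closed: final G1 returns to the first vertex.

**Shape 2** — `<path>` open polyline, stroke `#ff00ff` → engrave (S339, F3122). Machine vertices: (85.03,134.19) → (59.79,22.24) → (214.36,55.26) → (184.04,99.62). Open path.

**Shape 3** — `<path>` cubic bezier, stroke `#ff00ff` → engrave (S339, F3122). Control points (SVG): P0=(46.48,134.51), P1=(41.62,159.61), P2=(73.00,121.51), P3=(59.88,137.20); sampled at t=k/3. Machine vertices: (46.48,44.38) → (50.71,36.01) → (61.16,43.78) → (59.88,41.69). Open path.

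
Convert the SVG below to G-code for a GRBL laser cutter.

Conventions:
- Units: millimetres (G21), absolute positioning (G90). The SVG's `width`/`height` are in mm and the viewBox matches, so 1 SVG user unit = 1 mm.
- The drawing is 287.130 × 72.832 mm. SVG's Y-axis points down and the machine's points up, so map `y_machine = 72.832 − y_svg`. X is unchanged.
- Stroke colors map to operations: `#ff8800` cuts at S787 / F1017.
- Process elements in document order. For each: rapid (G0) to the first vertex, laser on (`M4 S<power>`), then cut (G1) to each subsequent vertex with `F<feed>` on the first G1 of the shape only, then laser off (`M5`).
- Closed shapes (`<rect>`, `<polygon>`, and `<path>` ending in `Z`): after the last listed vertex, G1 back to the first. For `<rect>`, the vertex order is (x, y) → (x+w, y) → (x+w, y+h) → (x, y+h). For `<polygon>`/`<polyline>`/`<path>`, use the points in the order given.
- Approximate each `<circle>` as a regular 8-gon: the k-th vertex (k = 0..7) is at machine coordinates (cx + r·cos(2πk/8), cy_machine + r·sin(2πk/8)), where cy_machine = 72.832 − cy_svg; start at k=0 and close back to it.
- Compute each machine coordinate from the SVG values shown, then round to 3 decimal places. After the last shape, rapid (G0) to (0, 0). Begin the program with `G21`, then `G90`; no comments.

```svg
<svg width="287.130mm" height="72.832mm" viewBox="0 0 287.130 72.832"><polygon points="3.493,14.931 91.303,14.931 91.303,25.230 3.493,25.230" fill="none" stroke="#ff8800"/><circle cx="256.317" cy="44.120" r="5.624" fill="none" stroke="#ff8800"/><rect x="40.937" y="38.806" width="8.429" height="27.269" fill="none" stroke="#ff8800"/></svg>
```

1 u = 1 mm; y_m = 72.832 − y.

[1] `<polygon>` rectangle, #ff8800→cut S787 F1017: (3.493,57.901) → (91.303,57.901) → (91.303,47.602) → (3.493,47.602) → (3.493,57.901) (closed)

[2] `<circle>` circle, #ff8800→cut S787 F1017: (261.941,28.712) → (260.294,32.689) → (256.317,34.336) → (252.340,32.689) → (250.693,28.712) → (252.340,24.735) → (256.317,23.088) → (260.294,24.735) → (261.941,28.712) (closed)

[3] `<rect>` rectangle, #ff8800→cut S787 F1017: (40.937,34.026) → (49.366,34.026) → (49.366,6.757) → (40.937,6.757) → (40.937,34.026) (closed)

G21
G90
G0 X3.493 Y57.901
M4 S787
G1 X91.303 Y57.901 F1017
G1 X91.303 Y47.602
G1 X3.493 Y47.602
G1 X3.493 Y57.901
M5
G0 X261.941 Y28.712
M4 S787
G1 X260.294 Y32.689 F1017
G1 X256.317 Y34.336
G1 X252.340 Y32.689
G1 X250.693 Y28.712
G1 X252.340 Y24.735
G1 X256.317 Y23.088
G1 X260.294 Y24.735
G1 X261.941 Y28.712
M5
G0 X40.937 Y34.026
M4 S787
G1 X49.366 Y34.026 F1017
G1 X49.366 Y6.757
G1 X40.937 Y6.757
G1 X40.937 Y34.026
M5
G0 X0.000 Y0.000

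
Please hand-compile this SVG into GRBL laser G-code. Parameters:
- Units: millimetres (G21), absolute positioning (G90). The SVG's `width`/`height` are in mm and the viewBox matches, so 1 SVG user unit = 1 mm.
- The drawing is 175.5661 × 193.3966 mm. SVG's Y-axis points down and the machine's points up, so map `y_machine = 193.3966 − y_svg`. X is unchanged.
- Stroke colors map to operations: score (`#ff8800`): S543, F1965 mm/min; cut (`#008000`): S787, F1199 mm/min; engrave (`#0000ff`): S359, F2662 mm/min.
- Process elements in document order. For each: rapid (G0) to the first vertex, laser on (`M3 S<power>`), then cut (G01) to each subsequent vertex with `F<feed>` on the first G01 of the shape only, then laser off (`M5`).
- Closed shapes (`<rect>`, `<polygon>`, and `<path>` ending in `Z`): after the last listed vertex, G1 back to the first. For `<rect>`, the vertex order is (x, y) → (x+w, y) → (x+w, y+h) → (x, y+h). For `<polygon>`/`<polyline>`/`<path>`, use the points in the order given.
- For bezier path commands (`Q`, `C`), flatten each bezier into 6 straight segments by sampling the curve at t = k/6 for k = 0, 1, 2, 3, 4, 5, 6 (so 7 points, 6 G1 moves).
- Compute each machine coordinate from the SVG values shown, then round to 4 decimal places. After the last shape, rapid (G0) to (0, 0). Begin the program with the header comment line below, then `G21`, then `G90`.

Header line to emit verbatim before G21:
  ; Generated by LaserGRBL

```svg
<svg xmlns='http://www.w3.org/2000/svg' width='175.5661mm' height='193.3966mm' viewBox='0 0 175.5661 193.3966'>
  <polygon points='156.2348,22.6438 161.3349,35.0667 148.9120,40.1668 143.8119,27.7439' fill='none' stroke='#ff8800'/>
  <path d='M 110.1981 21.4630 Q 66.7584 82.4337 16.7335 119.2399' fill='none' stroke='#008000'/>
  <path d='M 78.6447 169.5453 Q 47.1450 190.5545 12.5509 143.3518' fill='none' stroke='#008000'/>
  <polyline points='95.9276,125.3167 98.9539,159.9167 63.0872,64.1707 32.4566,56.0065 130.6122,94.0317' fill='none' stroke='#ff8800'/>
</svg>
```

1 u = 1 mm; y_m = 193.3966 − y.

[1] `<polygon>` regular polygon, #ff8800→score S543 F1965: (156.2348,170.7528) → (161.3349,158.3299) → (148.9120,153.2298) → (143.8119,165.6527) → (156.2348,170.7528) (closed)

[2] `<path>` quadratic bezier, #008000→cut S787 F1199: (110.1981,171.9336) → (95.5353,152.2813) → (80.5066,133.9714) → (65.1121,117.0040) → (49.3517,101.3791) → (33.2255,87.0967) → (16.7335,74.1567)

[3] `<path>` quadratic bezier, #008000→cut S787 F1199: (78.6447,23.8513) → (68.0588,18.7430) → (57.3011,17.4243) → (46.3714,19.8951) → (35.2698,26.1554) → (23.9963,36.2053) → (12.5509,50.0448)

[4] `<polyline>` open polyline, #ff8800→score S543 F1965: (95.9276,68.0799) → (98.9539,33.4799) → (63.0872,129.2259) → (32.4566,137.3901) → (130.6122,99.3649)

; Generated by LaserGRBL
G21
G90
G0 X156.2348 Y170.7528
M3 S543
G01 X161.3349 Y158.3299 F1965
G01 X148.9120 Y153.2298
G01 X143.8119 Y165.6527
G01 X156.2348 Y170.7528
M5
G0 X110.1981 Y171.9336
M3 S787
G01 X95.5353 Y152.2813 F1199
G01 X80.5066 Y133.9714
G01 X65.1121 Y117.0040
G01 X49.3517 Y101.3791
G01 X33.2255 Y87.0967
G01 X16.7335 Y74.1567
M5
G0 X78.6447 Y23.8513
M3 S787
G01 X68.0588 Y18.7430 F1199
G01 X57.3011 Y17.4243
G01 X46.3714 Y19.8951
G01 X35.2698 Y26.1554
G01 X23.9963 Y36.2053
G01 X12.5509 Y50.0448
M5
G0 X95.9276 Y68.0799
M3 S543
G01 X98.9539 Y33.4799 F1965
G01 X63.0872 Y129.2259
G01 X32.4566 Y137.3901
G01 X130.6122 Y99.3649
M5
G0 X0.0000 Y0.0000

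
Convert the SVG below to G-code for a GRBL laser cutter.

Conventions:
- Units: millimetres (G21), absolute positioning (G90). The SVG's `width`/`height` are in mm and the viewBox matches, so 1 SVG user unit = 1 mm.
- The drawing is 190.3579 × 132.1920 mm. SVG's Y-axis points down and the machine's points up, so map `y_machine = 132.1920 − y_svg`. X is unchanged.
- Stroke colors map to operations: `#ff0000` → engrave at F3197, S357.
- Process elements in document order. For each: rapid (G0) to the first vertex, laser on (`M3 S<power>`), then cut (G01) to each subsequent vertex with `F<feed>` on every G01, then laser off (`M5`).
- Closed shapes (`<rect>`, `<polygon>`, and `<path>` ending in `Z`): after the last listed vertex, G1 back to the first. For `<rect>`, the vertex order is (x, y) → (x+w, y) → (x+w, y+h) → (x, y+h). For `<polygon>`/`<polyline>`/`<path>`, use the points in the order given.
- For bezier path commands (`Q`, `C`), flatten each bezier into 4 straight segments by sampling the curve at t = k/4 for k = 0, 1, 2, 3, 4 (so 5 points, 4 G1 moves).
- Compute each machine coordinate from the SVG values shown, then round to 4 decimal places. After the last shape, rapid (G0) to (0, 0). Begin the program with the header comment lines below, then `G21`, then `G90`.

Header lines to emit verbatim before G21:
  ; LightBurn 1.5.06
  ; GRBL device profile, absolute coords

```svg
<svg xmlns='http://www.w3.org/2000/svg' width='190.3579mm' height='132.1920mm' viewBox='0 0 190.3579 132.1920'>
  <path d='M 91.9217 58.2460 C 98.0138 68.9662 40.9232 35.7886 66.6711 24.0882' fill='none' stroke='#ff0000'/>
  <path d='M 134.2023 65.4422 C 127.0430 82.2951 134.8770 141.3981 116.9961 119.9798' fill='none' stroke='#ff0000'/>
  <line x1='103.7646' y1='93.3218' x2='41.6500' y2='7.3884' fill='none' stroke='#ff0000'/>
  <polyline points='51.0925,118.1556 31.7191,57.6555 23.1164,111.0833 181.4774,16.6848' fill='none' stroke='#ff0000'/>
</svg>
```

; LightBurn 1.5.06
; GRBL device profile, absolute coords
G21
G90
G0 X91.9217 Y73.9460
M3 S357
G01 X86.9256 Y73.1152 F3197
G01 X71.9255 Y82.6172 F3197
G01 X60.6108 Y96.3230 F3197
G01 X66.6711 Y108.1038 F3197
M5
G0 X134.2023 Y66.7498
M3 S357
G01 X131.0080 Y48.1065 F3197
G01 X129.6198 Y25.1293 F3197
G01 X126.2213 Y9.3279 F3197
G01 X116.9961 Y12.2122 F3197
M5
G0 X103.7646 Y38.8702
M3 S357
G01 X41.6500 Y124.8036 F3197
M5
G0 X51.0925 Y14.0364
M3 S357
G01 X31.7191 Y74.5365 F3197
G01 X23.1164 Y21.1087 F3197
G01 X181.4774 Y115.5072 F3197
M5
G0 X0.0000 Y0.0000

Since the viewBox matches the mm dimensions, user units are millimetres directly. The only transform is the Y-flip y_m = 132.1920 − y_svg.

Shape 1 is a cubic bezier drawn with `<path>`. Its stroke #ff0000 means engrave at S357, F3197. After flipping Y the toolpath is (91.9217,73.9460) → (86.9256,73.1152) → (71.9255,82.6172) → (60.6108,96.3230) → (66.6711,108.1038).

Shape 2 is a cubic bezier drawn with `<path>`. Its stroke #ff0000 means engrave at S357, F3197. After flipping Y the toolpath is (134.2023,66.7498) → (131.0080,48.1065) → (129.6198,25.1293) → (126.2213,9.3279) → (116.9961,12.2122).

Shape 3 is a line segment drawn with `<line>`. Its stroke #ff0000 means engrave at S357, F3197. After flipping Y the toolpath is (103.7646,38.8702) → (41.6500,124.8036).

Shape 4 is a open polyline drawn with `<polyline>`. Its stroke #ff0000 means engrave at S357, F3197. After flipping Y the toolpath is (51.0925,14.0364) → (31.7191,74.5365) → (23.1164,21.1087) → (181.4774,115.5072).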